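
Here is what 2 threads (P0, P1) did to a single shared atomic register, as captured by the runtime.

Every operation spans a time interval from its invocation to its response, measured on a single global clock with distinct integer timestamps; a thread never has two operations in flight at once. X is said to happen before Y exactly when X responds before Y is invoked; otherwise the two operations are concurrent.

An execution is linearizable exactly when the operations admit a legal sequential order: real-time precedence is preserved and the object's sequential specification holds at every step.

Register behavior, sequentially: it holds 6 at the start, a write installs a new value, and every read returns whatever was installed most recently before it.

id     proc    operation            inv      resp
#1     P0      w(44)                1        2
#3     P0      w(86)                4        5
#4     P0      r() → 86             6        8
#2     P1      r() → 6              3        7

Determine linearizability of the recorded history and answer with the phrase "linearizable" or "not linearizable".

through event 6 a valid linearization exists; event 7 (#2 responding at time 7) ends that
3 completed operations, 2 real-time-consistent orders — every atomic register replay fails
every completion of the 1 pending operation (#4) was checked; none linearizes
e.g. #1, #2, #3 (pending dropped): illegal at step 2, since #2 r() → 6 cannot apply there
e.g. #1, #3, #2 (pending dropped): illegal at step 3, since #2 r() → 6 cannot apply there

not linearizable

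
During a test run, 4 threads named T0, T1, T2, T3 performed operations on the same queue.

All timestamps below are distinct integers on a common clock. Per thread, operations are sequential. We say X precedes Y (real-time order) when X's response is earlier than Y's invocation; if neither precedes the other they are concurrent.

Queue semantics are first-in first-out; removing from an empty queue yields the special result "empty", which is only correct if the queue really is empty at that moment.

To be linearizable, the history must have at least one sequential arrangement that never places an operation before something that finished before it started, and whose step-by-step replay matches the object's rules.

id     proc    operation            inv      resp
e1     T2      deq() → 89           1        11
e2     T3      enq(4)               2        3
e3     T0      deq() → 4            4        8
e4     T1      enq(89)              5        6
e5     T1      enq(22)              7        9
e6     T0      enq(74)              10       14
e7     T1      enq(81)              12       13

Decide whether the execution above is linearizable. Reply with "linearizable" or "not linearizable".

a witness: e2, e3, e4, e1, e5, e6, e7
1. e2 enq(4), leaving queue <4>
2. e3 deq() → 4, leaving queue <>
3. e4 enq(89), leaving queue <89>
4. e1 deq() → 89, leaving queue <>
5. e5 enq(22), leaving queue <22>
6. e6 enq(74), leaving queue <22,74>
7. e7 enq(81), leaving queue <22,74,81>

linearizable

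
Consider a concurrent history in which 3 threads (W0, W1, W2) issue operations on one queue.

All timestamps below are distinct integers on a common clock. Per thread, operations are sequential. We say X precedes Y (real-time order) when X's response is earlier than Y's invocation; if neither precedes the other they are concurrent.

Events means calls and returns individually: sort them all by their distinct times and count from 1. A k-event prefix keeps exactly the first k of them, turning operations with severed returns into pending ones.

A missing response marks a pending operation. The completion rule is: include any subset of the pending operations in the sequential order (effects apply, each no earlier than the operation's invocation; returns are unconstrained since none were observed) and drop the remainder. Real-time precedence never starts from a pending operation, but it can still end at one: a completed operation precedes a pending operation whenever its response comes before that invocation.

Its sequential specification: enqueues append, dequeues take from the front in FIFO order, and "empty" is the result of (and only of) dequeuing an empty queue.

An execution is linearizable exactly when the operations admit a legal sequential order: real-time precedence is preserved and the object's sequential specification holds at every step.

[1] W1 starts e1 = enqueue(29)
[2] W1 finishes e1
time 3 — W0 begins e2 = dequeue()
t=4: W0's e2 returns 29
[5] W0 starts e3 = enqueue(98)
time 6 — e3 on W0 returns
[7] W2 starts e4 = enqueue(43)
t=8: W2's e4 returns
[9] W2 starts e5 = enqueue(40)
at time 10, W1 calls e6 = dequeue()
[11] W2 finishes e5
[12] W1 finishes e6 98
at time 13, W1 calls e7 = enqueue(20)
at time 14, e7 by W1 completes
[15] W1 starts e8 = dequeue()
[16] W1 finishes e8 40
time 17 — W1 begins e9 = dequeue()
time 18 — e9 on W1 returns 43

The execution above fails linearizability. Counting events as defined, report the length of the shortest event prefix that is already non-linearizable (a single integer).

events 1..15 are still linearizable — one witness is e1, e2, e3, e4, e5, e6, e7:
1. e1 enqueue(29), leaving queue <29>
2. e2 dequeue() → 29, leaving queue <>
3. e3 enqueue(98), leaving queue <98>
4. e4 enqueue(43), leaving queue <98,43>
5. e5 enqueue(40), leaving queue <98,43,40>
6. e6 dequeue() → 98, leaving queue <43,40>
7. e7 enqueue(20), leaving queue <43,40,20>
once event 16 joins (e8's response, time 16), exhaustive search finds no witness
e.g. e1, e2, e3, e4, e5, e6, e7, e8: illegal at step 8, since e8 dequeue() → 40 cannot apply there
e.g. e1, e2, e3, e4, e6, e5, e7, e8: illegal at step 8, since e8 dequeue() → 40 cannot apply there

16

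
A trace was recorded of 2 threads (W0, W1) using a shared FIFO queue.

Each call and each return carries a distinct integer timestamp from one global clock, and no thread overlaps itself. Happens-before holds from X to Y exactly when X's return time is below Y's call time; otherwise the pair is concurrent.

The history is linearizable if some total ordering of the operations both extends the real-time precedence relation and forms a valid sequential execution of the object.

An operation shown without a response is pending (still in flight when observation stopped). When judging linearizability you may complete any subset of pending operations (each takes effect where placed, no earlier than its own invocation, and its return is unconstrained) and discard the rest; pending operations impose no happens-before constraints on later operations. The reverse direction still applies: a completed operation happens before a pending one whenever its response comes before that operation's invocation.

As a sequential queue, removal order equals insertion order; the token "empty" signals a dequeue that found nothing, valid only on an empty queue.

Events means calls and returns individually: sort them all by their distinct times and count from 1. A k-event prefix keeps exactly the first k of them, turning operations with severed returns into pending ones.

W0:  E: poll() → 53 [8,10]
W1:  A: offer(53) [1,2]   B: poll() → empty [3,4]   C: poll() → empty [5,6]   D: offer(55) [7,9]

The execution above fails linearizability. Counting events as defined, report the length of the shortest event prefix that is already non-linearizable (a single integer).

one valid order for events 1..3 is A:
step 1: A offer(53) — queue <53>
event 4 — B's response, time 4 — after it, nothing linearizes
e.g. A, B: illegal at step 2, since B poll() → empty cannot apply there

4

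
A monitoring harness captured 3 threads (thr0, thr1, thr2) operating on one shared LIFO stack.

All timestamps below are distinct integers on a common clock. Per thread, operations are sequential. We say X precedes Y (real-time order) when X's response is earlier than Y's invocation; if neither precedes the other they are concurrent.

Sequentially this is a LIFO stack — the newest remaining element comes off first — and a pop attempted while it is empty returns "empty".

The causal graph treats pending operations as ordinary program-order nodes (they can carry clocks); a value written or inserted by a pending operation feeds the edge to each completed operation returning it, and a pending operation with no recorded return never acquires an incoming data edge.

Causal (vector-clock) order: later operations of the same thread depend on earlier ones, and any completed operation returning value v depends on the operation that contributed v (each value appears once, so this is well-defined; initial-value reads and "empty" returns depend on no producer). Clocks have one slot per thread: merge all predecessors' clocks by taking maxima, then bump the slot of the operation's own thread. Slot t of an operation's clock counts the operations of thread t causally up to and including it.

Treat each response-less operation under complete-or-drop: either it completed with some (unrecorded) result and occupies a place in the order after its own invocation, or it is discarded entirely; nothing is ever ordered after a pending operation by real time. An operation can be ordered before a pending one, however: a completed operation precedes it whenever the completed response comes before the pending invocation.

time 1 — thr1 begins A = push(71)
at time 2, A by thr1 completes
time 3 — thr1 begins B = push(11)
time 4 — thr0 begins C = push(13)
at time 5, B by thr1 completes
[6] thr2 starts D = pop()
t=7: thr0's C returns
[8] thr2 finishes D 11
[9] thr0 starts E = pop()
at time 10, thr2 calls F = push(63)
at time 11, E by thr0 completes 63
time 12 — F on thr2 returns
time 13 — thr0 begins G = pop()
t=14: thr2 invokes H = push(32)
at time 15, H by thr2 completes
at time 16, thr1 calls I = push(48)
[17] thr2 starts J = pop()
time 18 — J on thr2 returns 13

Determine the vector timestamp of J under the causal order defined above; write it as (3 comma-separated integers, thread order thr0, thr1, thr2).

invoked at 1, A has no predecessors; its own thr1 bump gives (0, 1, 0)
invoked at 4, C has no predecessors; its own thr0 bump gives (1, 0, 0)
VC(B, invoked at 3): max of VC(A)=(0, 1, 0), then +1 on thread thr1 → (0, 2, 0)
VC(D, invoked at 6): max of VC(B)=(0, 2, 0), then +1 on thread thr2 → (0, 2, 1)
VC(I, invoked at 16): max of VC(B)=(0, 2, 0), then +1 on thread thr1 → (0, 3, 0)
VC(F, invoked at 10): max of VC(D)=(0, 2, 1), then +1 on thread thr2 → (0, 2, 2)
VC(H, invoked at 14): max of VC(F)=(0, 2, 2), then +1 on thread thr2 → (0, 2, 3)
VC(E, invoked at 9): max of VC(C)=(1, 0, 0), VC(F)=(0, 2, 2), then +1 on thread thr0 → (2, 2, 2)
VC(J, invoked at 17): max of VC(C)=(1, 0, 0), VC(H)=(0, 2, 3), then +1 on thread thr2 → (1, 2, 4)
VC(G, invoked at 13): max of VC(E)=(2, 2, 2), then +1 on thread thr0 → (3, 2, 2)
target: VC(J) = (1, 2, 4)

(1, 2, 4)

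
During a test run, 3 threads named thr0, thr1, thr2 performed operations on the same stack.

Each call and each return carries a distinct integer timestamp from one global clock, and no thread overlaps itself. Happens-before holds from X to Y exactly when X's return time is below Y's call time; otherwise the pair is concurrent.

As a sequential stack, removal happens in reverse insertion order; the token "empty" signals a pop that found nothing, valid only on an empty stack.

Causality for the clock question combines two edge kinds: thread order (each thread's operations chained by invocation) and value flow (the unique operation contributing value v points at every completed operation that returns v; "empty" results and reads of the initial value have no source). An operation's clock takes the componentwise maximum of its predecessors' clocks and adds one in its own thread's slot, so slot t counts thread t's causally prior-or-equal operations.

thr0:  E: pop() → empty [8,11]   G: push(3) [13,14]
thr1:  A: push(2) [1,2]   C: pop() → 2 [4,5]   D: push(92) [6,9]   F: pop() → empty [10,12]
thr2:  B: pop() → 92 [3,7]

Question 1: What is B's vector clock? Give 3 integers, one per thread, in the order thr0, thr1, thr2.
(0, 3, 1)

root op A, invoked 1: fresh clock plus thr1's own tick → (0, 1, 0)
root op E, invoked 8: fresh clock plus thr0's own tick → (1, 0, 0)
merge at C (invoked 4): VC(A)=(0, 1, 0), own-thread bump on thr1 → (0, 2, 0)
merge at G (invoked 13): VC(E)=(1, 0, 0), own-thread bump on thr0 → (2, 0, 0)
merge at D (invoked 6): VC(C)=(0, 2, 0), own-thread bump on thr1 → (0, 3, 0)
merge at B (invoked 3): VC(D)=(0, 3, 0), own-thread bump on thr2 → (0, 3, 1)
merge at F (invoked 10): VC(D)=(0, 3, 0), own-thread bump on thr1 → (0, 4, 0)
target: VC(B) = (0, 3, 1)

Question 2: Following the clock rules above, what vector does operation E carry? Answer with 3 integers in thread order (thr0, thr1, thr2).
(1, 0, 0)

invoked at 1, A has no predecessors; its own thr1 bump gives (0, 1, 0)
invoked at 8, E has no predecessors; its own thr0 bump gives (1, 0, 0)
C (invocation 4): componentwise max over VC(A)=(0, 1, 0), +1 at thr1, giving (0, 2, 0)
G (invocation 13): componentwise max over VC(E)=(1, 0, 0), +1 at thr0, giving (2, 0, 0)
D (invocation 6): componentwise max over VC(C)=(0, 2, 0), +1 at thr1, giving (0, 3, 0)
B (invocation 3): componentwise max over VC(D)=(0, 3, 0), +1 at thr2, giving (0, 3, 1)
F (invocation 10): componentwise max over VC(D)=(0, 3, 0), +1 at thr1, giving (0, 4, 0)
target: VC(E) = (1, 0, 0)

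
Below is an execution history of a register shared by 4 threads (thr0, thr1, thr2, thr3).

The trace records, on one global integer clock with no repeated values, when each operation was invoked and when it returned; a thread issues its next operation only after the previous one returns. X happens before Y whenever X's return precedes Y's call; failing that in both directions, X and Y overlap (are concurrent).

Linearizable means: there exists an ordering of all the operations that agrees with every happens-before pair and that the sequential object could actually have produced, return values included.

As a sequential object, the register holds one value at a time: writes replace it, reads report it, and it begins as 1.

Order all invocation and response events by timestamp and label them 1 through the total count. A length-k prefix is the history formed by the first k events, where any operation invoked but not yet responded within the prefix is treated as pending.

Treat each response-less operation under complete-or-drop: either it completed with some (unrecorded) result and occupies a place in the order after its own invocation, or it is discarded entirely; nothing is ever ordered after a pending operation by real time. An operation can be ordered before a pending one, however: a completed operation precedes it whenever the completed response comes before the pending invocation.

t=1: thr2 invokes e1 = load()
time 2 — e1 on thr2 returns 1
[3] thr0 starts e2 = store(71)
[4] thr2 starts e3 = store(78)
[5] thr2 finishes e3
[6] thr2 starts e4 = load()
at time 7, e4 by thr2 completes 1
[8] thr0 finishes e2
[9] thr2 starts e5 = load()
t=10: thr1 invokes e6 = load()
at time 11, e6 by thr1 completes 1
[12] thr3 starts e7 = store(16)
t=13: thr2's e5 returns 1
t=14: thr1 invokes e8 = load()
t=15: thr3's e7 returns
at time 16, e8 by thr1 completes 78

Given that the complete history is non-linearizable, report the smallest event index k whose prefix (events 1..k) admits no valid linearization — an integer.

one valid order for events 1..6 is e1, e2, e3:
step 1: e1 load() → 1 — value 1
step 2: e2 store(71) (pending, included) — value 71
step 3: e3 store(78) — value 78
event 7 — e4's response, time 7 — after it, nothing linearizes
every completion of the 1 pending operation (e2) was checked; none linearizes
for example e1, e3, e4 (pending dropped) fails at step 3: e4 load() → 1 is not legal there

7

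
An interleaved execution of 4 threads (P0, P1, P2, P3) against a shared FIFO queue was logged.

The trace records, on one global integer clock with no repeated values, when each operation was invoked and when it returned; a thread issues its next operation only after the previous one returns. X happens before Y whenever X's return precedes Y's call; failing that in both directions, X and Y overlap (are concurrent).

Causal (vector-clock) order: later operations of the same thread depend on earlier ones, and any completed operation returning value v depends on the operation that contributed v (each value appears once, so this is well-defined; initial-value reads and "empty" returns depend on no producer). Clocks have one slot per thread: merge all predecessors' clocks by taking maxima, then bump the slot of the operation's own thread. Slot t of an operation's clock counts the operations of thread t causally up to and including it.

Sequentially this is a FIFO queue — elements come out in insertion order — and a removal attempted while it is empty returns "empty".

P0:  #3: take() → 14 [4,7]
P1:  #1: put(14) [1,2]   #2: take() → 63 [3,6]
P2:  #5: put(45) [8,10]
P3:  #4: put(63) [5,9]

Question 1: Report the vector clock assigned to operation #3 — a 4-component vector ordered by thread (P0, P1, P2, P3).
(1, 1, 0, 0)

no predecessors for #4 (invoked 5): P3 increments from zero → (0, 0, 0, 1)
no predecessors for #5 (invoked 8): P2 increments from zero → (0, 0, 1, 0)
no predecessors for #1 (invoked 1): P1 increments from zero → (0, 1, 0, 0)
#3, invoked 4, takes VC(#1)=(0, 1, 0, 0) under max, adds 1 for P0 → (1, 1, 0, 0)
#2, invoked 3, takes VC(#1)=(0, 1, 0, 0), VC(#4)=(0, 0, 0, 1) under max, adds 1 for P1 → (0, 2, 0, 1)
target: VC(#3) = (1, 1, 0, 0)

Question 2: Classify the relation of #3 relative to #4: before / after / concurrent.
concurrent

#3 spans [4,7], #4 spans [5,9]
the intervals overlap in both directions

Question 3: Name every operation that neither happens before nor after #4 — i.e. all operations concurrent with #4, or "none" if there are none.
#2, #3, #5

overlap test against #4 [5,9]: concurrent iff the interval meets 5..9
#1 [1,2]: before
#2 [3,6]: concurrent
#3 [4,7]: concurrent
#5 [8,10]: concurrent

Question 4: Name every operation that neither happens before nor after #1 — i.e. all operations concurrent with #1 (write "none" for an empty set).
none

concurrent with #1 ([1,2]): every op whose interval crosses 1..2
#2 [3,6]: after
#3 [4,7]: after
#4 [5,9]: after
#5 [8,10]: after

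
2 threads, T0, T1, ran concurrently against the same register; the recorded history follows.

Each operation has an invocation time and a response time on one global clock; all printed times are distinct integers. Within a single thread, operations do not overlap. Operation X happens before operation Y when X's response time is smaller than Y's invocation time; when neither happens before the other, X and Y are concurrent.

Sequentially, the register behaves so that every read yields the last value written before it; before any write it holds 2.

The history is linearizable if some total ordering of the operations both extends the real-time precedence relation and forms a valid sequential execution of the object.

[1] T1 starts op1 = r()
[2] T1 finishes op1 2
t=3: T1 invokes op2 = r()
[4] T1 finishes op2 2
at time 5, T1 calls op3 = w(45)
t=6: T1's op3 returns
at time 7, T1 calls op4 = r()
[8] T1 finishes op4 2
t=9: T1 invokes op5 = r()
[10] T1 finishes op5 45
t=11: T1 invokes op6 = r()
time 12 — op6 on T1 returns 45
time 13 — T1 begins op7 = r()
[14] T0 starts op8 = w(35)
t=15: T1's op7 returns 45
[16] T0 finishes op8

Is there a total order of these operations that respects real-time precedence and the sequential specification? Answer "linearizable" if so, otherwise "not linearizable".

events 1..7 are fine; event 8 — the response of op4 at time 8 — makes the prefix non-linearizable
a single order respects real time; the 4 completed register operations fail replay along it
sample order op1, op2, op3, op4 stalls at step 4 — op4 r() → 2 has no legal effect

not linearizable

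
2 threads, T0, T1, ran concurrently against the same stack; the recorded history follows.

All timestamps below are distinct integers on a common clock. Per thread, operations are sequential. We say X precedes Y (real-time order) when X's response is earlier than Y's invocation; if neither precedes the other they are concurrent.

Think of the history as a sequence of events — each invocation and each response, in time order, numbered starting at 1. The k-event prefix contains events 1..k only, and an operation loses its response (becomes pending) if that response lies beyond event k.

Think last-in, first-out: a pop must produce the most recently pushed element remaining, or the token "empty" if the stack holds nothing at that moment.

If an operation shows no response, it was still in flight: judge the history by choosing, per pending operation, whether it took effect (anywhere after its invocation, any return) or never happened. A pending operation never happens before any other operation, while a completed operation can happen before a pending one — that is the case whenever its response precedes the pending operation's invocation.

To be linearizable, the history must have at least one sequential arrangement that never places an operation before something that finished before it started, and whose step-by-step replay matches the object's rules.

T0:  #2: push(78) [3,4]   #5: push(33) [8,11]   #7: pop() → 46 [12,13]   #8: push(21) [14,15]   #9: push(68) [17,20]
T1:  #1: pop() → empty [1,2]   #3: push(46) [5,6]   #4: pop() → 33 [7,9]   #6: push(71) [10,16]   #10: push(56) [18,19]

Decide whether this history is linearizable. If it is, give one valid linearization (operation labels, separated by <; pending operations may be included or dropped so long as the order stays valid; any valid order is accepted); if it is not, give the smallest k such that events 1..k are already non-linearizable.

after step 1 (#1 pop() → empty): stack <>
after step 2 (#2 push(78)): stack <78>
after step 3 (#3 push(46)): stack <78,46>
after step 4 (#5 push(33)): stack <78,46,33>
after step 5 (#4 pop() → 33): stack <78,46>
after step 6 (#7 pop() → 46): stack <78>
after step 7 (#6 push(71)): stack <78,71>
after step 8 (#8 push(21)): stack <78,71,21>
after step 9 (#9 push(68)): stack <78,71,21,68>
after step 10 (#10 push(56)): stack <78,71,21,68,56>

linearizable — witness: #1 < #2 < #3 < #5 < #4 < #7 < #6 < #8 < #9 < #10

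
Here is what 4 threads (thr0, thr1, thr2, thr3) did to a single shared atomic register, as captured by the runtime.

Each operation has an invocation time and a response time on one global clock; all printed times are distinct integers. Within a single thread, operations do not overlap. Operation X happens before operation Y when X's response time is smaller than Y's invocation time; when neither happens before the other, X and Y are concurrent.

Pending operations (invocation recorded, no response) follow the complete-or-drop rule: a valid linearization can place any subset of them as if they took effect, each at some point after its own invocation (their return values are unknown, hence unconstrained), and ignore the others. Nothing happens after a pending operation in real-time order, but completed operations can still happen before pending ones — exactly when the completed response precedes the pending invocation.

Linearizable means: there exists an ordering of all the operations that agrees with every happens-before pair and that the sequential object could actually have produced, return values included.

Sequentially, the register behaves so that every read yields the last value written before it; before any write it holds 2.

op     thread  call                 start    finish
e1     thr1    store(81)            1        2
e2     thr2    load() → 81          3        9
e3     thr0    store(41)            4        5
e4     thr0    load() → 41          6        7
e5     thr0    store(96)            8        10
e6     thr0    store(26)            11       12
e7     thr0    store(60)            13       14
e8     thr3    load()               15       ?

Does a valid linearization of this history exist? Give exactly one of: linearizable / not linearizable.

linearizable

a witness: e1, e2, e3, e4, e5, e6, e7
1. e1 store(81), leaving value 81
2. e2 load() → 81, leaving value 81
3. e3 store(41), leaving value 41
4. e4 load() → 41, leaving value 41
5. e5 store(96), leaving value 96
6. e6 store(26), leaving value 26
7. e7 store(60), leaving value 60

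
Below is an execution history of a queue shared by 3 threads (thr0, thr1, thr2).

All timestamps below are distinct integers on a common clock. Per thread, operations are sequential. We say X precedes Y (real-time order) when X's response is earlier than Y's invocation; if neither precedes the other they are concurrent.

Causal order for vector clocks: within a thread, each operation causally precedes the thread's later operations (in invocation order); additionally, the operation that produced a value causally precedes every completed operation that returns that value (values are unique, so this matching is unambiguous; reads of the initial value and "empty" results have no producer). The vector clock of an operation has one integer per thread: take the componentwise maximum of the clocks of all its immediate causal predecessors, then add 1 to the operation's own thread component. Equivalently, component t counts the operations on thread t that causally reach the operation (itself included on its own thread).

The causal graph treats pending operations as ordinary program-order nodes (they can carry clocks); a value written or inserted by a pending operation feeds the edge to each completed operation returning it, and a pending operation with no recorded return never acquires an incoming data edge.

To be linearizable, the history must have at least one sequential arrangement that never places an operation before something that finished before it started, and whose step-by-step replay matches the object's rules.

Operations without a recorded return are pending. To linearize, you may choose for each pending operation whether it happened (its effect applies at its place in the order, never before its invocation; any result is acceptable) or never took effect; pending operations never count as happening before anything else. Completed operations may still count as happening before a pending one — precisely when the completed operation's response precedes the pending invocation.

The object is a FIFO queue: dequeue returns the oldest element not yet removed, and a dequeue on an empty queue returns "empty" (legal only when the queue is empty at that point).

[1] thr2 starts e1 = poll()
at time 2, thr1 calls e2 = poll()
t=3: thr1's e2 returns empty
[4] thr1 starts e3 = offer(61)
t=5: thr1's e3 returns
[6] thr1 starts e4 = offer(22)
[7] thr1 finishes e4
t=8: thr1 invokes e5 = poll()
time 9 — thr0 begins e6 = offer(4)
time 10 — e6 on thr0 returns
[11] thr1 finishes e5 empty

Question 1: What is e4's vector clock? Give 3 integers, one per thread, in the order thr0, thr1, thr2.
Answer: (0, 3, 0)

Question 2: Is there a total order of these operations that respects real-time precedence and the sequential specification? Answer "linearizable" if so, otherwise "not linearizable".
prefix check: 1..10 passes, 1..11 fails once e5's time-11 response joins
all 2 real-time-respecting orders fail — 5 completed queue operations, no legal replay
no escape via the 1 pending operation (e1): every completion choice fails
take e2, e3, e4, e5, e6 (pending dropped): step 4 already fails, because e5 poll() → empty cannot occur there
take e2, e3, e4, e6, e5 (pending dropped): step 5 already fails, because e5 poll() → empty cannot occur there

not linearizable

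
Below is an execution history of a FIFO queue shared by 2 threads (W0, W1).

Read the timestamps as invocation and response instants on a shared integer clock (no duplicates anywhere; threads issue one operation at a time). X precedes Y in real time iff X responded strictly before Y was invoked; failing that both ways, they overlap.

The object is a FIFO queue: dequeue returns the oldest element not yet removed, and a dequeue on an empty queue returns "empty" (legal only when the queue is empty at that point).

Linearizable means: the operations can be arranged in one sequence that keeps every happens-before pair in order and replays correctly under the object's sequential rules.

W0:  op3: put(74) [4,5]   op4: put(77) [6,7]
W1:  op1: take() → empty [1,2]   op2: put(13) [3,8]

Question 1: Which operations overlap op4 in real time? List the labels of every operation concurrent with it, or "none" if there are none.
overlap test against op4 [6,7]: concurrent iff the interval meets 6..7
op1 [1,2]: before
op2 [3,8]: concurrent
op3 [4,5]: before

op2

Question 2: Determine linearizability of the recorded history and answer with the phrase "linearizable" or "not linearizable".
one valid linearization: op1, op2, op3, op4
1. op1 take() → empty, leaving queue <>
2. op2 put(13), leaving queue <13>
3. op3 put(74), leaving queue <13,74>
4. op4 put(77), leaving queue <13,74,77>

linearizable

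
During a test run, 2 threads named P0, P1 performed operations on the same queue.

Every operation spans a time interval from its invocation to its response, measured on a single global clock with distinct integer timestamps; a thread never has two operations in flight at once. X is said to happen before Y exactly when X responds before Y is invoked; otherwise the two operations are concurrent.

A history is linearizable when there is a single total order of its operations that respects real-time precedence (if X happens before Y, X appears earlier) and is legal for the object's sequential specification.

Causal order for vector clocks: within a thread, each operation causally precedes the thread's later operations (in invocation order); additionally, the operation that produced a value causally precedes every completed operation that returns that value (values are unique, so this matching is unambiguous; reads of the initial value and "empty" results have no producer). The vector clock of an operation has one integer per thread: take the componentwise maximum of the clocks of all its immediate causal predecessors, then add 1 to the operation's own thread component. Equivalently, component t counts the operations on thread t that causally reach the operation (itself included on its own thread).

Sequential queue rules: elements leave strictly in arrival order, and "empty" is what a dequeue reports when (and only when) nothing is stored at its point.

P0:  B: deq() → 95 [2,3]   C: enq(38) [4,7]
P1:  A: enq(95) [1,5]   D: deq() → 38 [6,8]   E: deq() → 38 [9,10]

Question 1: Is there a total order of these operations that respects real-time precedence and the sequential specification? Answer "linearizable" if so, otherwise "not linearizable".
not linearizable

already the first 10 events (up to E's response at time 10) admit no linearization; the first 9 still do
checked exhaustively: 5 real-time-consistent orders of 5 completed operations, zero legal queue replays
take A, B, C, D, E: step 5 already fails, because E deq() → 38 cannot occur there
take A, B, D, C, E: step 3 already fails, because D deq() → 38 cannot occur there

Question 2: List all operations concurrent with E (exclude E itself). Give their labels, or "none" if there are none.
none

concurrent with E ([9,10]): every op whose interval crosses 9..10
A [1,5]: before
B [2,3]: before
C [4,7]: before
D [6,8]: before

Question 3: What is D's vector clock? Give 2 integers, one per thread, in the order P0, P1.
(2, 2)

no predecessors for A (invoked 1): P1 increments from zero → (0, 1)
VC(B, invoked at 2): max of VC(A)=(0, 1), then +1 on thread P0 → (1, 1)
VC(C, invoked at 4): max of VC(B)=(1, 1), then +1 on thread P0 → (2, 1)
VC(D, invoked at 6): max of VC(A)=(0, 1), VC(C)=(2, 1), then +1 on thread P1 → (2, 2)
VC(E, invoked at 9): max of VC(C)=(2, 1), VC(D)=(2, 2), then +1 on thread P1 → (2, 3)
target: VC(D) = (2, 2)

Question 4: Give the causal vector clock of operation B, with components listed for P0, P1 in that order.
(1, 1)

invoked at 1, A has no predecessors; its own P1 bump gives (0, 1)
merge at B (invoked 2): VC(A)=(0, 1), own-thread bump on P0 → (1, 1)
merge at C (invoked 4): VC(B)=(1, 1), own-thread bump on P0 → (2, 1)
merge at D (invoked 6): VC(A)=(0, 1), VC(C)=(2, 1), own-thread bump on P1 → (2, 2)
merge at E (invoked 9): VC(C)=(2, 1), VC(D)=(2, 2), own-thread bump on P1 → (2, 3)
target: VC(B) = (1, 1)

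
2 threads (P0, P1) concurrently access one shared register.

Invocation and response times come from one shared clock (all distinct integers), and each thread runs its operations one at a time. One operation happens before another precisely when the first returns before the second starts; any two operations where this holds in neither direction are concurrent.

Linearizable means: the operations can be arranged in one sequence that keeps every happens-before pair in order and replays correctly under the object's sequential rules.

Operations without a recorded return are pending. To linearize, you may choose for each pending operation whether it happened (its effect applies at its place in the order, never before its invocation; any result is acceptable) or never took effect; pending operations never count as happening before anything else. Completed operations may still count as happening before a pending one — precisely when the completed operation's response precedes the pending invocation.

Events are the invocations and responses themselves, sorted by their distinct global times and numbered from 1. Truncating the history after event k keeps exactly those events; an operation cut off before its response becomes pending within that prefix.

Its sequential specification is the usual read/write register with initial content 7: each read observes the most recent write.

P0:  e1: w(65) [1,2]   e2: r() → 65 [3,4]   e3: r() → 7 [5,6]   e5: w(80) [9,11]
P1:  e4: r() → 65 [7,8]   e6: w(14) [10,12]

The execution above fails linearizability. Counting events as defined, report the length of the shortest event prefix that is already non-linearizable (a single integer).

events 1..5 are linearizable; a witness order is e1, e2:
1. e1 w(65), leaving value 65
2. e2 r() → 65, leaving value 65
include event 6 — e3 responding at 6 — and every candidate order breaks
e.g. e1, e2, e3: illegal at step 3, since e3 r() → 7 cannot apply there

6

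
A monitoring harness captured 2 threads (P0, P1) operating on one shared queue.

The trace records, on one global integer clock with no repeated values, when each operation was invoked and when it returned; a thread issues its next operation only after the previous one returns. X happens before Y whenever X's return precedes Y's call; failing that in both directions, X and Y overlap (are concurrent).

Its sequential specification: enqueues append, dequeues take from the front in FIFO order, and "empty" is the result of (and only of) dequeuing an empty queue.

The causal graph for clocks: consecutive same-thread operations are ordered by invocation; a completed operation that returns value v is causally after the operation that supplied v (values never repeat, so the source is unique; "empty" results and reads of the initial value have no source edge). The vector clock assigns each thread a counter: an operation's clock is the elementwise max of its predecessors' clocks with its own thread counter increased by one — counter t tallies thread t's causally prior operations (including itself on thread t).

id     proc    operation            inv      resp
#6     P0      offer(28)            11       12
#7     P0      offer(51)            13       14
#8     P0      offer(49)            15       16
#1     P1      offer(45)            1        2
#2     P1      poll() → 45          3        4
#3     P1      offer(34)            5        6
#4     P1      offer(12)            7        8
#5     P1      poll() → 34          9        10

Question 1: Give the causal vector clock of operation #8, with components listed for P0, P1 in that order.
(3, 0)

#1, invoked 1, has no incoming edges; only P1's bump applies → (0, 1)
#6, invoked 11, has no incoming edges; only P0's bump applies → (1, 0)
invoked at 3, #2 merges VC(#1)=(0, 1) and bumps P1's slot → (0, 2)
invoked at 13, #7 merges VC(#6)=(1, 0) and bumps P0's slot → (2, 0)
invoked at 5, #3 merges VC(#2)=(0, 2) and bumps P1's slot → (0, 3)
invoked at 15, #8 merges VC(#7)=(2, 0) and bumps P0's slot → (3, 0)
invoked at 7, #4 merges VC(#3)=(0, 3) and bumps P1's slot → (0, 4)
invoked at 9, #5 merges VC(#3)=(0, 3), VC(#4)=(0, 4) and bumps P1's slot → (0, 5)
target: VC(#8) = (3, 0)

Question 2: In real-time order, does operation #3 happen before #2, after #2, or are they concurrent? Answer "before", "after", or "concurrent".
after

#3 spans [5,6], #2 spans [3,4]
resp(#2)=4 < inv(#3)=5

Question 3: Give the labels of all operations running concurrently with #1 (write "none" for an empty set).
none

#1 spans [1,2]: anything still running between times 1 and 2 counts as concurrent
#2 [3,4]: after
#3 [5,6]: after
#4 [7,8]: after
#5 [9,10]: after
#6 [11,12]: after
#7 [13,14]: after
#8 [15,16]: after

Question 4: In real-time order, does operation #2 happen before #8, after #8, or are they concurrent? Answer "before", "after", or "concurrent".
before

#2 spans [3,4], #8 spans [15,16]
resp(#2)=4 < inv(#8)=15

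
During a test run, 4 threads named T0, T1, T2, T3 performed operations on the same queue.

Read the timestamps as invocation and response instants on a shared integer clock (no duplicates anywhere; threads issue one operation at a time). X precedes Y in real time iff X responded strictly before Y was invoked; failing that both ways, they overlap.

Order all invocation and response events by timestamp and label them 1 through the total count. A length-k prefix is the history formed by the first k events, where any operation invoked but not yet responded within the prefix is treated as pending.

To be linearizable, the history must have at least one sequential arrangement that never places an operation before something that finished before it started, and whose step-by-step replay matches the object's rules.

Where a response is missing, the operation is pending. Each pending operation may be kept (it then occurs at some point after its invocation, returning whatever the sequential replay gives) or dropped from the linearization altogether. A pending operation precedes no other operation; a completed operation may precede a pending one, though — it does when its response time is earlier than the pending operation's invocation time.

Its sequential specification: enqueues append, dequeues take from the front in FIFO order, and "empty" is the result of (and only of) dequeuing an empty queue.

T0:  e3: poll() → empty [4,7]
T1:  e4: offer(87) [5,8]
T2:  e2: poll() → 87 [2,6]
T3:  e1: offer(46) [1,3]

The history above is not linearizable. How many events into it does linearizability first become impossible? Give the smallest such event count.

events 1..6 are still linearizable — one witness is e1, e3, e4, e2:
step 1: e1 offer(46) — queue <46>
step 2: e3 poll() (pending, included) — queue <>
step 3: e4 offer(87) (pending, included) — queue <87>
step 4: e2 poll() → 87 — queue <>
adding event 7 (e3 responds at 7) leaves no legal real-time order
including or dropping the 1 pending operation (e4) in any combination fails
e.g. e1, e2, e3 (pending dropped): illegal at step 2, since e2 poll() → 87 cannot apply there
e.g. e1, e3, e2 (pending dropped): illegal at step 2, since e3 poll() → empty cannot apply there

7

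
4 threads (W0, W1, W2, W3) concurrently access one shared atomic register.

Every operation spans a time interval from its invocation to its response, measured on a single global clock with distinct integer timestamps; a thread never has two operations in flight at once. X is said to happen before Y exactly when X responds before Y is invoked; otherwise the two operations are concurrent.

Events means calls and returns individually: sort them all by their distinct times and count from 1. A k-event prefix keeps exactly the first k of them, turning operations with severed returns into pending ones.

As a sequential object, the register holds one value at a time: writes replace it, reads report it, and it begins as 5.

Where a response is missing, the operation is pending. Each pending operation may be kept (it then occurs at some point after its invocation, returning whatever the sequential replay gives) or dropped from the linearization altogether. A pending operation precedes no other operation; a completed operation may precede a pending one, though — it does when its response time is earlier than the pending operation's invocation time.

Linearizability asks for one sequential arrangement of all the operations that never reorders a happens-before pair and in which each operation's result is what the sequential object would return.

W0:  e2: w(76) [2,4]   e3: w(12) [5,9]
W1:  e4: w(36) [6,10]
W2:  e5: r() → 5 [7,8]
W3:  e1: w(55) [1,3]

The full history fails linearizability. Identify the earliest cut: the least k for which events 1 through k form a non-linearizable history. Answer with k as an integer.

8

events 1..7 are linearizable, e.g. via e1, e2:
after step 1 (e1 w(55)): value 55
after step 2 (e2 w(76)): value 76
at event 8 (e5's time-8 response) nothing linearizes any more
no escape via the 2 pending operations (e3, e4): every completion choice fails
take e1, e2, e5 (pending dropped): step 3 already fails, because e5 r() → 5 cannot occur there
take e2, e1, e5 (pending dropped): step 3 already fails, because e5 r() → 5 cannot occur there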